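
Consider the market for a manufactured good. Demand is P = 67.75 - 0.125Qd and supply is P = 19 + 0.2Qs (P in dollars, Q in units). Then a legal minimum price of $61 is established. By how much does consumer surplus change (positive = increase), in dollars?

-1224

Rearranging demand gives Qd = 542 - 8P; rearranging supply gives Qs = 5P - 95. Setting quantity demanded equal to quantity supplied, 542 - 8P = 5P - 95, gives P* = 49 and Q* = 150.
Since 61 > 49, the floor is binding.
At P = 61: Qd = 542 - 8·61 = 54 and Qs = 5·61 - 95 = 210.
Consumer surplus without the control is ½ · (67.75 - 49) · 150 = 1406.25.
With the floor, consumers buy 54 units at 61, so CS = ½ · (67.75 - 61) · 54 = 182.25.
Change in consumer surplus = 182.25 - 1406.25 = -1224.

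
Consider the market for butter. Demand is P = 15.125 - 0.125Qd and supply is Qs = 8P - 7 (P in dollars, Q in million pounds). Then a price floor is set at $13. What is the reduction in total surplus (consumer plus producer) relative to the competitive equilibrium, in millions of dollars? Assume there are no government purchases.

Rearranging demand gives Qd = 121 - 8P. Equilibrium: 121 - 8P = 8P - 7, so 128 = 16P and P* = 8, Q* = 57.
Since 13 > 8, the floor is binding.
At P = 13: Qd = 121 - 8·13 = 17 and Qs = 8·13 - 7 = 97.
Quantity traded falls to 17. At Q = 17 the demand price is (121 - 17)/8 = 13 and the supply price is (7 + 17)/8 = 3.
Deadweight loss = ½ · (13 - 3) · (57 - 17) = ½ · 10 · 40 = 200.

200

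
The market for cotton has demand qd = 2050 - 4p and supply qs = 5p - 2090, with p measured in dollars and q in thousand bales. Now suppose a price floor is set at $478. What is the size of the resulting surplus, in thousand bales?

Setting quantity demanded equal to quantity supplied, 2050 - 4p = 5p - 2090, gives p* = 460 and q* = 210.
Since 478 > 460, the floor is binding.
At p = 478: qd = 2050 - 4·478 = 138 and qs = 5·478 - 2090 = 300.
Surplus = qs - qd = 300 - 138 = 162.

162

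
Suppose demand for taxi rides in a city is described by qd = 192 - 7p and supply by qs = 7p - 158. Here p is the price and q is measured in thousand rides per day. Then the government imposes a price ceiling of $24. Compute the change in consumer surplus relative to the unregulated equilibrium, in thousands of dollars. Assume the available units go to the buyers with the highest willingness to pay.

Without the control the market clears where 192 - 7p = 7p - 158, i.e. p* = 25 and q* = 17.
Because the ceiling (24) lies below the market-clearing price, it is binding.
At p = 24: qd = 192 - 7·24 = 24 and qs = 7·24 - 158 = 10.
Consumer surplus without the control is ½ · (192/7 - 25) · 17 = 289/14.
With the ceiling, 10 units are sold at 24 (assume they go to the highest-value buyers). The demand price at q = 10 is 26, so CS = ½ · [(192/7 - 24) + (26 - 24)] · 10 = 190/7.
Change in consumer surplus = 190/7 - 289/14 = 6.5.

6.5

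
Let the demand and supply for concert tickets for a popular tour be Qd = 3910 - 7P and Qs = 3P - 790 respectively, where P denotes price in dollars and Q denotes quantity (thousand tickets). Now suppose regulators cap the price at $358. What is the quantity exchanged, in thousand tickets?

In a free market, 3910 - 7P = 3P - 790 gives the equilibrium P* = 470, Q* = 620.
Because the ceiling (358) lies below the market-clearing price, it is binding.
At P = 358: Qd = 3910 - 7·358 = 1404 and Qs = 3·358 - 790 = 284.
The quantity actually transacted is the short side, supply: 284.

284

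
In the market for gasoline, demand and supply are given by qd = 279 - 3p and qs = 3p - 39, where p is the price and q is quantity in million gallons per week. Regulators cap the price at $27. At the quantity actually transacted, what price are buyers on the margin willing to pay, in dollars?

In a free market, 279 - 3p = 3p - 39 gives the equilibrium p* = 53, q* = 120.
The ceiling of 27 is below the equilibrium price 53, so it binds.
At p = 27: qd = 279 - 3·27 = 198 and qs = 3·27 - 39 = 42.
Only 42 units reach the market. On the demand curve, the marginal buyer's willingness to pay at q = 42 is (279 - 42)/3 = 79.

79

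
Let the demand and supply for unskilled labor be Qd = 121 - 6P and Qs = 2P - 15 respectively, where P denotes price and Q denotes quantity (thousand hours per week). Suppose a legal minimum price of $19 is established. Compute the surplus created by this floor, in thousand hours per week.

In a free market, 121 - 6P = 2P - 15 gives the equilibrium P* = 17, Q* = 19.
Since 19 > 17, the floor is binding.
At P = 19: Qd = 121 - 6·19 = 7 and Qs = 2·19 - 15 = 23.
Surplus = Qs - Qd = 23 - 7 = 16.

16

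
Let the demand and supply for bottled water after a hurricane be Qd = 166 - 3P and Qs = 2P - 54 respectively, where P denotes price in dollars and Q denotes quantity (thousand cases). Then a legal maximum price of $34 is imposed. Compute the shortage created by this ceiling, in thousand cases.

50

Setting quantity demanded equal to quantity supplied, 166 - 3P = 2P - 54, gives P* = 44 and Q* = 34.
Because the ceiling (34) lies below the market-clearing price, it is binding.
At P = 34: Qd = 166 - 3·34 = 64 and Qs = 2·34 - 54 = 14.
Shortage = Qd - Qs = 64 - 14 = 50.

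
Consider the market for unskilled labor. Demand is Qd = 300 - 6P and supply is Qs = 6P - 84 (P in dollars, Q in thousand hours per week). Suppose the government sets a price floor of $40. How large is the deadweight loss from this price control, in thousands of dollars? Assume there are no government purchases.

Equilibrium: 300 - 6P = 6P - 84, so 384 = 12P and P* = 32, Q* = 108.
The floor of 40 is above the equilibrium price 32, so it binds.
At P = 40: Qd = 300 - 6·40 = 60 and Qs = 6·40 - 84 = 156.
Quantity traded falls to 60. At Q = 60 the demand price is (300 - 60)/6 = 40 and the supply price is (84 + 60)/6 = 24.
Deadweight loss = ½ · (40 - 24) · (108 - 60) = ½ · 16 · 48 = 384.

384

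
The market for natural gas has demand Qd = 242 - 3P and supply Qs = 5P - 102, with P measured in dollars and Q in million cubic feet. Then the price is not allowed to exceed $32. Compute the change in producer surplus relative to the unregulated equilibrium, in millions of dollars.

-940.5

Setting quantity demanded equal to quantity supplied, 242 - 3P = 5P - 102, gives P* = 43 and Q* = 113.
Since 32 < 43, the ceiling is binding.
At P = 32: Qd = 242 - 3·32 = 146 and Qs = 5·32 - 102 = 58.
Producer surplus without the control is ½ · (43 - 20.4) · 113 = 1276.9.
With the ceiling, producers sell 58 units at 32, so PS = ½ · (32 - 20.4) · 58 = 336.4.
Change in producer surplus = 336.4 - 1276.9 = -940.5.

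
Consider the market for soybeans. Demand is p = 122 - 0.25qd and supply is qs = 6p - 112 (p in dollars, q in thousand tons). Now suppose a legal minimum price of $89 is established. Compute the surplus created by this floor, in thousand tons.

Rearranging demand gives qd = 488 - 4p. Without the control the market clears where 488 - 4p = 6p - 112, i.e. p* = 60 and q* = 248.
Because the floor (89) lies above the market-clearing price, it is binding.
At p = 89: qd = 488 - 4·89 = 132 and qs = 6·89 - 112 = 422.
Surplus = qs - qd = 422 - 132 = 290.

290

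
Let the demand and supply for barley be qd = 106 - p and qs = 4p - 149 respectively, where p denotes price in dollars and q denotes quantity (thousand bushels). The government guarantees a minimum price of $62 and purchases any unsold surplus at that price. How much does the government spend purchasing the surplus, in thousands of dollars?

Setting quantity demanded equal to quantity supplied, 106 - p = 4p - 149, gives p* = 51 and q* = 55.
Because the floor (62) lies above the market-clearing price, it is binding.
At p = 62: qd = 106 - 62 = 44 and qs = 4·62 - 149 = 99.
Surplus = qs - qd = 55.
Government expenditure = surplus × support price = 55 × 62 = 3410.

3410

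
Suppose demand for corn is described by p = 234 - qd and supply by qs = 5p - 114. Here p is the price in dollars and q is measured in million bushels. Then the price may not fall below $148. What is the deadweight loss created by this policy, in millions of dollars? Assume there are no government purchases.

Rearranging demand gives qd = 234 - p. Equilibrium: 234 - p = 5p - 114, so 348 = 6p and p* = 58, q* = 176.
Because the floor (148) lies above the market-clearing price, it is binding.
At p = 148: qd = 234 - 148 = 86 and qs = 5·148 - 114 = 626.
Quantity traded falls to 86. At q = 86 the demand price is 234 - 86 = 148 and the supply price is (114 + 86)/5 = 40.
Deadweight loss = ½ · (148 - 40) · (176 - 86) = ½ · 108 · 90 = 4860.

4860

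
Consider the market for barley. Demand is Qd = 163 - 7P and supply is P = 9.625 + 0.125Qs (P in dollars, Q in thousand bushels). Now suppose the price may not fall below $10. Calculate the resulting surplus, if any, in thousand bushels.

0

Rearranging supply gives Qs = 8P - 77. Equilibrium: 163 - 7P = 8P - 77, so 240 = 15P and P* = 16, Q* = 51.
The floor of 10 is below the equilibrium price 16, so it is not binding; the market clears at P* = 16, Q* = 51.
Since the control does not bind, there is no surplus.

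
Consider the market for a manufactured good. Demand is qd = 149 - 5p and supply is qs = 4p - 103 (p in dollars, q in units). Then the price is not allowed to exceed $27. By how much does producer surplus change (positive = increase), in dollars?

-7

Equilibrium: 149 - 5p = 4p - 103, so 252 = 9p and p* = 28, q* = 9.
The ceiling of 27 is below the equilibrium price 28, so it binds.
At p = 27: qd = 149 - 5·27 = 14 and qs = 4·27 - 103 = 5.
Producer surplus without the control is ½ · (28 - 25.75) · 9 = 10.125.
With the ceiling, producers sell 5 units at 27, so PS = ½ · (27 - 25.75) · 5 = 3.125.
Change in producer surplus = 3.125 - 10.125 = -7.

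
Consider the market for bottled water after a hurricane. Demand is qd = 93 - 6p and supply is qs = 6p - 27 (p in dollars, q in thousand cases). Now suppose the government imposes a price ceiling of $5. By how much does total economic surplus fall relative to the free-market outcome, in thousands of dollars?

Without the control the market clears where 93 - 6p = 6p - 27, i.e. p* = 10 and q* = 33.
The ceiling of 5 is below the equilibrium price 10, so it binds.
At p = 5: qd = 93 - 6·5 = 63 and qs = 6·5 - 27 = 3.
Quantity traded falls to 3. At q = 3 the demand price is (93 - 3)/6 = 15 and the supply price is (27 + 3)/6 = 5.
Deadweight loss = ½ · (15 - 5) · (33 - 3) = ½ · 10 · 30 = 150.

150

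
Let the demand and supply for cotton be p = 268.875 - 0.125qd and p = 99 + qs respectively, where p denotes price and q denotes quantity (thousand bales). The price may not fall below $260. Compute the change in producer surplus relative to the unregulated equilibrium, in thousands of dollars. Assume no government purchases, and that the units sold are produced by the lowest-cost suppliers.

Rearranging demand gives qd = 2151 - 8p; rearranging supply gives qs = p - 99. Setting quantity demanded equal to quantity supplied, 2151 - 8p = p - 99, gives p* = 250 and q* = 151.
Because the floor (260) lies above the market-clearing price, it is binding.
At p = 260: qd = 2151 - 8·260 = 71 and qs = 260 - 99 = 161.
Producer surplus without the control is ½ · (250 - 99) · 151 = 11400.5.
With the floor, 71 units are sold at 260. The supply price at q = 71 is 170, so PS = ½ · [(260 - 99) + (260 - 170)] · 71 = 8910.5.
Change in producer surplus = 8910.5 - 11400.5 = -2490.

-2490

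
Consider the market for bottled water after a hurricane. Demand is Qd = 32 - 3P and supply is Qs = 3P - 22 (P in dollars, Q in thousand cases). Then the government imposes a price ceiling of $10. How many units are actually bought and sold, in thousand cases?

5

Equilibrium: 32 - 3P = 3P - 22, so 54 = 6P and P* = 9, Q* = 5.
Since 10 is above P* = 9, the ceiling does not bind and the free-market outcome prevails.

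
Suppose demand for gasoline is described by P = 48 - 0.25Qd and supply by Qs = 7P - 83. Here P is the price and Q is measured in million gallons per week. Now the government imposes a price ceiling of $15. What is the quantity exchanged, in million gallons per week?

22

Rearranging demand gives Qd = 192 - 4P. In a free market, 192 - 4P = 7P - 83 gives the equilibrium P* = 25, Q* = 92.
The ceiling of 15 is below the equilibrium price 25, so it binds.
At P = 15: Qd = 192 - 4·15 = 132 and Qs = 7·15 - 83 = 22.
The quantity actually transacted is the short side, supply: 22.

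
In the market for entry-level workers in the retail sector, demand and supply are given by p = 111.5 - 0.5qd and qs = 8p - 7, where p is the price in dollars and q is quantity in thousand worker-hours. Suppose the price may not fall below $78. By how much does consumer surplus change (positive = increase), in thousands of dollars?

-6710

Rearranging demand gives qd = 223 - 2p. Without the control the market clears where 223 - 2p = 8p - 7, i.e. p* = 23 and q* = 177.
Because the floor (78) lies above the market-clearing price, it is binding.
At p = 78: qd = 223 - 2·78 = 67 and qs = 8·78 - 7 = 617.
Consumer surplus without the control is ½ · (111.5 - 23) · 177 = 7832.25.
With the floor, consumers buy 67 units at 78, so CS = ½ · (111.5 - 78) · 67 = 1122.25.
Change in consumer surplus = 1122.25 - 7832.25 = -6710.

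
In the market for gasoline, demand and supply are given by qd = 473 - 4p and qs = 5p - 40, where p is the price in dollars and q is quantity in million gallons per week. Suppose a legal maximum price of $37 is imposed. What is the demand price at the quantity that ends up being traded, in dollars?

82

In a free market, 473 - 4p = 5p - 40 gives the equilibrium p* = 57, q* = 245.
Because the ceiling (37) lies below the market-clearing price, it is binding.
At p = 37: qd = 473 - 4·37 = 325 and qs = 5·37 - 40 = 145.
Only 145 units reach the market. On the demand curve, the marginal buyer's willingness to pay at q = 145 is (473 - 145)/4 = 82.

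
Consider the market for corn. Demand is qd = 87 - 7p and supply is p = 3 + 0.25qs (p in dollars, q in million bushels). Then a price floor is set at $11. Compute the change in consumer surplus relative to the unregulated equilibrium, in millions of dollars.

-34

Rearranging supply gives qs = 4p - 12. Equilibrium: 87 - 7p = 4p - 12, so 99 = 11p and p* = 9, q* = 24.
Since 11 > 9, the floor is binding.
At p = 11: qd = 87 - 7·11 = 10 and qs = 4·11 - 12 = 32.
Consumer surplus without the control is ½ · (87/7 - 9) · 24 = 288/7.
With the floor, consumers buy 10 units at 11, so CS = ½ · (87/7 - 11) · 10 = 50/7.
Change in consumer surplus = 50/7 - 288/7 = -34.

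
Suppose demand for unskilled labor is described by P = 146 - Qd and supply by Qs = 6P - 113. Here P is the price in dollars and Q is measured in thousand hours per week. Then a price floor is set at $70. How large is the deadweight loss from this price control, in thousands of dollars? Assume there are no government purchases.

635.25

Rearranging demand gives Qd = 146 - P. Setting quantity demanded equal to quantity supplied, 146 - P = 6P - 113, gives P* = 37 and Q* = 109.
The floor of 70 is above the equilibrium price 37, so it binds.
At P = 70: Qd = 146 - 70 = 76 and Qs = 6·70 - 113 = 307.
Quantity traded falls to 76. At Q = 76 the demand price is 146 - 76 = 70 and the supply price is (113 + 76)/6 = 31.5.
Deadweight loss = ½ · (70 - 31.5) · (109 - 76) = ½ · 38.5 · 33 = 635.25.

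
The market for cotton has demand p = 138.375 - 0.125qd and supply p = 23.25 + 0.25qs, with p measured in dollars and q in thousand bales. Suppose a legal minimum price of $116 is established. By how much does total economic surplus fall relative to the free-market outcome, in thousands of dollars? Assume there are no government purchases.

Rearranging demand gives qd = 1107 - 8p; rearranging supply gives qs = 4p - 93. Setting quantity demanded equal to quantity supplied, 1107 - 8p = 4p - 93, gives p* = 100 and q* = 307.
Because the floor (116) lies above the market-clearing price, it is binding.
At p = 116: qd = 1107 - 8·116 = 179 and qs = 4·116 - 93 = 371.
Quantity traded falls to 179. At q = 179 the demand price is (1107 - 179)/8 = 116 and the supply price is (93 + 179)/4 = 68.
Deadweight loss = ½ · (116 - 68) · (307 - 179) = ½ · 48 · 128 = 3072.

3072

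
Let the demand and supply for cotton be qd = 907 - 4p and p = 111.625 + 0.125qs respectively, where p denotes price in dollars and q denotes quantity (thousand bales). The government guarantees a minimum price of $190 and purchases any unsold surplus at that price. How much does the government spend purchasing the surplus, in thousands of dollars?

91200

Rearranging supply gives qs = 8p - 893. Equilibrium: 907 - 4p = 8p - 893, so 1800 = 12p and p* = 150, q* = 307.
Since 190 > 150, the floor is binding.
At p = 190: qd = 907 - 4·190 = 147 and qs = 8·190 - 893 = 627.
Surplus = qs - qd = 480.
Government expenditure = surplus × support price = 480 × 190 = 91200.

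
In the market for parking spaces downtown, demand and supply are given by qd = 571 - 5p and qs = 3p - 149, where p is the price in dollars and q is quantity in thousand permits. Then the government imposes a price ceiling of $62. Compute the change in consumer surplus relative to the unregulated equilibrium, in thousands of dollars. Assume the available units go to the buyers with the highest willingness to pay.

330.4

Without the control the market clears where 571 - 5p = 3p - 149, i.e. p* = 90 and q* = 121.
Since 62 < 90, the ceiling is binding.
At p = 62: qd = 571 - 5·62 = 261 and qs = 3·62 - 149 = 37.
Consumer surplus without the control is ½ · (114.2 - 90) · 121 = 1464.1.
With the ceiling, 37 units are sold at 62 (assume they go to the highest-value buyers). The demand price at q = 37 is 106.8, so CS = ½ · [(114.2 - 62) + (106.8 - 62)] · 37 = 1794.5.
Change in consumer surplus = 1794.5 - 1464.1 = 330.4.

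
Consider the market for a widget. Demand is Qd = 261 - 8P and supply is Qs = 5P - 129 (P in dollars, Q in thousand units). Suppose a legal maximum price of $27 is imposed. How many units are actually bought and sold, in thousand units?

Equilibrium: 261 - 8P = 5P - 129, so 390 = 13P and P* = 30, Q* = 21.
The ceiling of 27 is below the equilibrium price 30, so it binds.
At P = 27: Qd = 261 - 8·27 = 45 and Qs = 5·27 - 129 = 6.
The quantity actually transacted is the short side, supply: 6.

6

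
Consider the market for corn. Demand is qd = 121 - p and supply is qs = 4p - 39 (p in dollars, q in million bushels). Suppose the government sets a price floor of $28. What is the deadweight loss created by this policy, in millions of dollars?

0

Setting quantity demanded equal to quantity supplied, 121 - p = 4p - 39, gives p* = 32 and q* = 89.
Since 28 is below p* = 32, the floor does not bind and the free-market outcome prevails.
Since the control does not bind, no trades are prevented and deadweight loss is zero.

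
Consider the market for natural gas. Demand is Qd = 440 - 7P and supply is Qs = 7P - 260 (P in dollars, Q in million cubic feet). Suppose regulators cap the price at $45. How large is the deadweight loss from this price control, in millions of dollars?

175

Without the control the market clears where 440 - 7P = 7P - 260, i.e. P* = 50 and Q* = 90.
Because the ceiling (45) lies below the market-clearing price, it is binding.
At P = 45: Qd = 440 - 7·45 = 125 and Qs = 7·45 - 260 = 55.
Quantity traded falls to 55. At Q = 55 the demand price is (440 - 55)/7 = 55 and the supply price is (260 + 55)/7 = 45.
Deadweight loss = ½ · (55 - 45) · (90 - 55) = ½ · 10 · 35 = 175.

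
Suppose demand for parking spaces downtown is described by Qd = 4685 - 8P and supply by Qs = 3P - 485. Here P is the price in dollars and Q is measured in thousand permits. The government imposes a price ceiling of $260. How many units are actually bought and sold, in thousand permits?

Equilibrium: 4685 - 8P = 3P - 485, so 5170 = 11P and P* = 470, Q* = 925.
Because the ceiling (260) lies below the market-clearing price, it is binding.
At P = 260: Qd = 4685 - 8·260 = 2605 and Qs = 3·260 - 485 = 295.
The quantity actually transacted is the short side, supply: 295.

295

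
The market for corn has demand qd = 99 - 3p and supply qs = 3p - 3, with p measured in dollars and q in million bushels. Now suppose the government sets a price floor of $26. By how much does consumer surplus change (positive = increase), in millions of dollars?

-310.5

Equilibrium: 99 - 3p = 3p - 3, so 102 = 6p and p* = 17, q* = 48.
Since 26 > 17, the floor is binding.
At p = 26: qd = 99 - 3·26 = 21 and qs = 3·26 - 3 = 75.
Consumer surplus without the control is ½ · (33 - 17) · 48 = 384.
With the floor, consumers buy 21 units at 26, so CS = ½ · (33 - 26) · 21 = 73.5.
Change in consumer surplus = 73.5 - 384 = -310.5.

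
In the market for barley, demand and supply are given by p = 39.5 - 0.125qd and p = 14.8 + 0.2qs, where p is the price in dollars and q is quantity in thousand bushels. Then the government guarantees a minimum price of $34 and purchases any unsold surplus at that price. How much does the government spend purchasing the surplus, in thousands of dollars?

Rearranging demand gives qd = 316 - 8p; rearranging supply gives qs = 5p - 74. Without the control the market clears where 316 - 8p = 5p - 74, i.e. p* = 30 and q* = 76.
Since 34 > 30, the floor is binding.
At p = 34: qd = 316 - 8·34 = 44 and qs = 5·34 - 74 = 96.
Surplus = qs - qd = 52.
Government expenditure = surplus × support price = 52 × 34 = 1768.

1768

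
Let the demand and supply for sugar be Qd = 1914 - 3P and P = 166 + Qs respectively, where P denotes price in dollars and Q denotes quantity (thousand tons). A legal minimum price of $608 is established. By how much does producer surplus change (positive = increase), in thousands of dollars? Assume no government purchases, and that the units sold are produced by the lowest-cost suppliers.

-26928

Rearranging supply gives Qs = P - 166. Setting quantity demanded equal to quantity supplied, 1914 - 3P = P - 166, gives P* = 520 and Q* = 354.
The floor of 608 is above the equilibrium price 520, so it binds.
At P = 608: Qd = 1914 - 3·608 = 90 and Qs = 608 - 166 = 442.
Producer surplus without the control is ½ · (520 - 166) · 354 = 62658.
With the floor, 90 units are sold at 608. The supply price at Q = 90 is 256, so PS = ½ · [(608 - 166) + (608 - 256)] · 90 = 35730.
Change in producer surplus = 35730 - 62658 = -26928.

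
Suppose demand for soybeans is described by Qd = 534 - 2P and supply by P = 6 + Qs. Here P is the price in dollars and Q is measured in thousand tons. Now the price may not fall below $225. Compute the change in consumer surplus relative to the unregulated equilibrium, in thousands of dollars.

-5805

Rearranging supply gives Qs = P - 6. Setting quantity demanded equal to quantity supplied, 534 - 2P = P - 6, gives P* = 180 and Q* = 174.
The floor of 225 is above the equilibrium price 180, so it binds.
At P = 225: Qd = 534 - 2·225 = 84 and Qs = 225 - 6 = 219.
Consumer surplus without the control is ½ · (267 - 180) · 174 = 7569.
With the floor, consumers buy 84 units at 225, so CS = ½ · (267 - 225) · 84 = 1764.
Change in consumer surplus = 1764 - 7569 = -5805.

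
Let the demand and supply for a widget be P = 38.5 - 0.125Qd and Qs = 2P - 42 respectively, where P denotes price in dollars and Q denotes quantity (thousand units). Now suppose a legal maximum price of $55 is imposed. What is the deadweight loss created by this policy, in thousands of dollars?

Rearranging demand gives Qd = 308 - 8P. Setting quantity demanded equal to quantity supplied, 308 - 8P = 2P - 42, gives P* = 35 and Q* = 28.
Since 55 is above P* = 35, the ceiling does not bind and the free-market outcome prevails.
Since the control does not bind, no trades are prevented and deadweight loss is zero.

0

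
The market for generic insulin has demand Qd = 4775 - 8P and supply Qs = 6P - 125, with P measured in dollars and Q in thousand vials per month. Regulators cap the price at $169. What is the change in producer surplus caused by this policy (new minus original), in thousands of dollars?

-259192

Setting quantity demanded equal to quantity supplied, 4775 - 8P = 6P - 125, gives P* = 350 and Q* = 1975.
The ceiling of 169 is below the equilibrium price 350, so it binds.
At P = 169: Qd = 4775 - 8·169 = 3423 and Qs = 6·169 - 125 = 889.
Producer surplus without the control is ½ · (350 - 125/6) · 1975 = 3900625/12.
With the ceiling, producers sell 889 units at 169, so PS = ½ · (169 - 125/6) · 889 = 790321/12.
Change in producer surplus = 790321/12 - 3900625/12 = -259192.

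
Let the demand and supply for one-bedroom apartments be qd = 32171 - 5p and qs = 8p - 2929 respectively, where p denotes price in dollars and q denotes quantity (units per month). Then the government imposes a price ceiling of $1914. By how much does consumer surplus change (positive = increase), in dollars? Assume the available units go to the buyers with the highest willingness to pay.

5779143.6

Equilibrium: 32171 - 5p = 8p - 2929, so 35100 = 13p and p* = 2700, q* = 18671.
The ceiling of 1914 is below the equilibrium price 2700, so it binds.
At p = 1914: qd = 32171 - 5·1914 = 22601 and qs = 8·1914 - 2929 = 12383.
Consumer surplus without the control is ½ · (6434.2 - 2700) · 18671 = 34860624.1.
With the ceiling, 12383 units are sold at 1914 (assume they go to the highest-value buyers). The demand price at q = 12383 is 3957.6, so CS = ½ · [(6434.2 - 1914) + (3957.6 - 1914)] · 12383 = 40639767.7.
Change in consumer surplus = 40639767.7 - 34860624.1 = 5779143.6.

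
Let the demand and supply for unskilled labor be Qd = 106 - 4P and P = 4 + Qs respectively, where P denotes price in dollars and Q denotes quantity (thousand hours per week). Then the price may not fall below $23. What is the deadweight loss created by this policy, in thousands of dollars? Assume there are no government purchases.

10

Rearranging supply gives Qs = P - 4. In a free market, 106 - 4P = P - 4 gives the equilibrium P* = 22, Q* = 18.
Because the floor (23) lies above the market-clearing price, it is binding.
At P = 23: Qd = 106 - 4·23 = 14 and Qs = 23 - 4 = 19.
Quantity traded falls to 14. At Q = 14 the demand price is (106 - 14)/4 = 23 and the supply price is 4 + 14 = 18.
Deadweight loss = ½ · (23 - 18) · (18 - 14) = ½ · 5 · 4 = 10.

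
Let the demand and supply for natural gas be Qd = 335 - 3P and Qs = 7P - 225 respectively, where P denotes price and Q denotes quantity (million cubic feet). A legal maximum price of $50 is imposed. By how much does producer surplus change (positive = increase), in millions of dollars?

In a free market, 335 - 3P = 7P - 225 gives the equilibrium P* = 56, Q* = 167.
The ceiling of 50 is below the equilibrium price 56, so it binds.
At P = 50: Qd = 335 - 3·50 = 185 and Qs = 7·50 - 225 = 125.
Producer surplus without the control is ½ · (56 - 225/7) · 167 = 27889/14.
With the ceiling, producers sell 125 units at 50, so PS = ½ · (50 - 225/7) · 125 = 15625/14.
Change in producer surplus = 15625/14 - 27889/14 = -876.

-876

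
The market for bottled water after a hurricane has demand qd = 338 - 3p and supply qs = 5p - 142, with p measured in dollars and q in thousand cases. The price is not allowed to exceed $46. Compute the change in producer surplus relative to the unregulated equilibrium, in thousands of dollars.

Equilibrium: 338 - 3p = 5p - 142, so 480 = 8p and p* = 60, q* = 158.
The ceiling of 46 is below the equilibrium price 60, so it binds.
At p = 46: qd = 338 - 3·46 = 200 and qs = 5·46 - 142 = 88.
Producer surplus without the control is ½ · (60 - 28.4) · 158 = 2496.4.
With the ceiling, producers sell 88 units at 46, so PS = ½ · (46 - 28.4) · 88 = 774.4.
Change in producer surplus = 774.4 - 2496.4 = -1722.

-1722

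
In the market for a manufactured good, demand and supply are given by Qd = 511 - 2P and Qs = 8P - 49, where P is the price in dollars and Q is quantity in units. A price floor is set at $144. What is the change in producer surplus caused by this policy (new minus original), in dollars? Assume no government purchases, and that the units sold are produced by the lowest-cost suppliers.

In a free market, 511 - 2P = 8P - 49 gives the equilibrium P* = 56, Q* = 399.
The floor of 144 is above the equilibrium price 56, so it binds.
At P = 144: Qd = 511 - 2·144 = 223 and Qs = 8·144 - 49 = 1103.
Producer surplus without the control is ½ · (56 - 6.125) · 399 = 9950.0625.
With the floor, 223 units are sold at 144. The supply price at Q = 223 is 34, so PS = ½ · [(144 - 6.125) + (144 - 34)] · 223 = 27638.0625.
Change in producer surplus = 27638.0625 - 9950.0625 = 17688.

17688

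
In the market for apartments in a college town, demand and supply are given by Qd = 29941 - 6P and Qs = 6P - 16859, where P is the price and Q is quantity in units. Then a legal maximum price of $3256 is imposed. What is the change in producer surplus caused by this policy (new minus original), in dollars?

Equilibrium: 29941 - 6P = 6P - 16859, so 46800 = 12P and P* = 3900, Q* = 6541.
The ceiling of 3256 is below the equilibrium price 3900, so it binds.
At P = 3256: Qd = 29941 - 6·3256 = 10405 and Qs = 6·3256 - 16859 = 2677.
Producer surplus without the control is ½ · (3900 - 16859/6) · 6541 = 42784681/12.
With the ceiling, producers sell 2677 units at 3256, so PS = ½ · (3256 - 16859/6) · 2677 = 7166329/12.
Change in producer surplus = 7166329/12 - 42784681/12 = -2968196.

-2968196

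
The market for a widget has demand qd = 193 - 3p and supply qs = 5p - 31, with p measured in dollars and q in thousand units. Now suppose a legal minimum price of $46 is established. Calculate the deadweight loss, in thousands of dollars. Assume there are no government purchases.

Without the control the market clears where 193 - 3p = 5p - 31, i.e. p* = 28 and q* = 109.
Since 46 > 28, the floor is binding.
At p = 46: qd = 193 - 3·46 = 55 and qs = 5·46 - 31 = 199.
Quantity traded falls to 55. At q = 55 the demand price is (193 - 55)/3 = 46 and the supply price is (31 + 55)/5 = 17.2.
Deadweight loss = ½ · (46 - 17.2) · (109 - 55) = ½ · 28.8 · 54 = 777.6.

777.6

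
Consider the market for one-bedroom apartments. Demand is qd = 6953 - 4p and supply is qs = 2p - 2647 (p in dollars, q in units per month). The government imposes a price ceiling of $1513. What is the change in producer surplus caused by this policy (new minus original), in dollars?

-40542

Equilibrium: 6953 - 4p = 2p - 2647, so 9600 = 6p and p* = 1600, q* = 553.
Because the ceiling (1513) lies below the market-clearing price, it is binding.
At p = 1513: qd = 6953 - 4·1513 = 901 and qs = 2·1513 - 2647 = 379.
Producer surplus without the control is ½ · (1600 - 1323.5) · 553 = 76452.25.
With the ceiling, producers sell 379 units at 1513, so PS = ½ · (1513 - 1323.5) · 379 = 35910.25.
Change in producer surplus = 35910.25 - 76452.25 = -40542.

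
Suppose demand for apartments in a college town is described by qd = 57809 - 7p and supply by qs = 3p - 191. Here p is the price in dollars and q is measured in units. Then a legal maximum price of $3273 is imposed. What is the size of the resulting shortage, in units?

In a free market, 57809 - 7p = 3p - 191 gives the equilibrium p* = 5800, q* = 17209.
Since 3273 < 5800, the ceiling is binding.
At p = 3273: qd = 57809 - 7·3273 = 34898 and qs = 3·3273 - 191 = 9628.
Shortage = qd - qs = 34898 - 9628 = 25270.

25270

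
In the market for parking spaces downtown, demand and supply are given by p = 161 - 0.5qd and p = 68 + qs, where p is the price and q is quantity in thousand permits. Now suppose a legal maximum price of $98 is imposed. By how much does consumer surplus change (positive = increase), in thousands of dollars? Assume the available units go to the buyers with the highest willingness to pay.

704

Rearranging demand gives qd = 322 - 2p; rearranging supply gives qs = p - 68. In a free market, 322 - 2p = p - 68 gives the equilibrium p* = 130, q* = 62.
Since 98 < 130, the ceiling is binding.
At p = 98: qd = 322 - 2·98 = 126 and qs = 98 - 68 = 30.
Consumer surplus without the control is ½ · (161 - 130) · 62 = 961.
With the ceiling, 30 units are sold at 98 (assume they go to the highest-value buyers). The demand price at q = 30 is 146, so CS = ½ · [(161 - 98) + (146 - 98)] · 30 = 1665.
Change in consumer surplus = 1665 - 961 = 704.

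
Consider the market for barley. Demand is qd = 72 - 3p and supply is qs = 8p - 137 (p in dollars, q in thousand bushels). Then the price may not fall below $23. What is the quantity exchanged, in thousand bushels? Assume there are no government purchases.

Equilibrium: 72 - 3p = 8p - 137, so 209 = 11p and p* = 19, q* = 15.
The floor of 23 is above the equilibrium price 19, so it binds.
At p = 23: qd = 72 - 3·23 = 3 and qs = 8·23 - 137 = 47.
The quantity actually transacted is the short side, demand: 3.

3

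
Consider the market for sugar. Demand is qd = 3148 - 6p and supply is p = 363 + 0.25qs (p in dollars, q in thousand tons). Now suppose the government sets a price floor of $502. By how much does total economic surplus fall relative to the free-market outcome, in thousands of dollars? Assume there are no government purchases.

Rearranging supply gives qs = 4p - 1452. Setting quantity demanded equal to quantity supplied, 3148 - 6p = 4p - 1452, gives p* = 460 and q* = 388.
Because the floor (502) lies above the market-clearing price, it is binding.
At p = 502: qd = 3148 - 6·502 = 136 and qs = 4·502 - 1452 = 556.
Quantity traded falls to 136. At q = 136 the demand price is (3148 - 136)/6 = 502 and the supply price is (1452 + 136)/4 = 397.
Deadweight loss = ½ · (502 - 397) · (388 - 136) = ½ · 105 · 252 = 13230.

13230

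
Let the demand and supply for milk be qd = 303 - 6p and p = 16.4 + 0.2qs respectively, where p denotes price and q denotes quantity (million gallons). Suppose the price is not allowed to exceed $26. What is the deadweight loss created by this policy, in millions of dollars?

371.25

Rearranging supply gives qs = 5p - 82. Without the control the market clears where 303 - 6p = 5p - 82, i.e. p* = 35 and q* = 93.
Because the ceiling (26) lies below the market-clearing price, it is binding.
At p = 26: qd = 303 - 6·26 = 147 and qs = 5·26 - 82 = 48.
Quantity traded falls to 48. At q = 48 the demand price is (303 - 48)/6 = 42.5 and the supply price is (82 + 48)/5 = 26.
Deadweight loss = ½ · (42.5 - 26) · (93 - 48) = ½ · 16.5 · 45 = 371.25.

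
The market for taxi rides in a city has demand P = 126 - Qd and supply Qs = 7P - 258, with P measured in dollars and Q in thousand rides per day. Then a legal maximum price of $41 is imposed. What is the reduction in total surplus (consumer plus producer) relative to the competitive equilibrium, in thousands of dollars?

1372

Rearranging demand gives Qd = 126 - P. Setting quantity demanded equal to quantity supplied, 126 - P = 7P - 258, gives P* = 48 and Q* = 78.
Since 41 < 48, the ceiling is binding.
At P = 41: Qd = 126 - 41 = 85 and Qs = 7·41 - 258 = 29.
Quantity traded falls to 29. At Q = 29 the demand price is 126 - 29 = 97 and the supply price is (258 + 29)/7 = 41.
Deadweight loss = ½ · (97 - 41) · (78 - 29) = ½ · 56 · 49 = 1372.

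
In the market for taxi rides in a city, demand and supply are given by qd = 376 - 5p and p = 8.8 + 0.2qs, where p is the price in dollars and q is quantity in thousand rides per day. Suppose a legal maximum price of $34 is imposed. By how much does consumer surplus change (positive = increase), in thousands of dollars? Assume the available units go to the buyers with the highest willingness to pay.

Rearranging supply gives qs = 5p - 44. In a free market, 376 - 5p = 5p - 44 gives the equilibrium p* = 42, q* = 166.
Because the ceiling (34) lies below the market-clearing price, it is binding.
At p = 34: qd = 376 - 5·34 = 206 and qs = 5·34 - 44 = 126.
Consumer surplus without the control is ½ · (75.2 - 42) · 166 = 2755.6.
With the ceiling, 126 units are sold at 34 (assume they go to the highest-value buyers). The demand price at q = 126 is 50, so CS = ½ · [(75.2 - 34) + (50 - 34)] · 126 = 3603.6.
Change in consumer surplus = 3603.6 - 2755.6 = 848.

848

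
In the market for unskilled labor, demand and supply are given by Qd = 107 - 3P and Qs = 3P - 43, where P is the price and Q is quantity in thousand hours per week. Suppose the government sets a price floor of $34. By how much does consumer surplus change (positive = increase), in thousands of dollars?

Without the control the market clears where 107 - 3P = 3P - 43, i.e. P* = 25 and Q* = 32.
Because the floor (34) lies above the market-clearing price, it is binding.
At P = 34: Qd = 107 - 3·34 = 5 and Qs = 3·34 - 43 = 59.
Consumer surplus without the control is ½ · (107/3 - 25) · 32 = 512/3.
With the floor, consumers buy 5 units at 34, so CS = ½ · (107/3 - 34) · 5 = 25/6.
Change in consumer surplus = 25/6 - 512/3 = -166.5.

-166.5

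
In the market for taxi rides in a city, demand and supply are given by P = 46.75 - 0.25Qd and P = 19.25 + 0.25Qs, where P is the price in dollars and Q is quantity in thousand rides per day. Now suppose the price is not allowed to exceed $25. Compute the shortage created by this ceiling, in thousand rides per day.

64

Rearranging demand gives Qd = 187 - 4P; rearranging supply gives Qs = 4P - 77. Setting quantity demanded equal to quantity supplied, 187 - 4P = 4P - 77, gives P* = 33 and Q* = 55.
Because the ceiling (25) lies below the market-clearing price, it is binding.
At P = 25: Qd = 187 - 4·25 = 87 and Qs = 4·25 - 77 = 23.
Shortage = Qd - Qs = 87 - 23 = 64.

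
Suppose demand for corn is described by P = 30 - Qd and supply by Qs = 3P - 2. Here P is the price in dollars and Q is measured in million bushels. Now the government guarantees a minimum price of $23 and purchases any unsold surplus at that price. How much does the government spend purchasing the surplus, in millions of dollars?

1380

Rearranging demand gives Qd = 30 - P. Equilibrium: 30 - P = 3P - 2, so 32 = 4P and P* = 8, Q* = 22.
Since 23 > 8, the floor is binding.
At P = 23: Qd = 30 - 23 = 7 and Qs = 3·23 - 2 = 67.
Surplus = Qs - Qd = 60.
Government expenditure = surplus × support price = 60 × 23 = 1380.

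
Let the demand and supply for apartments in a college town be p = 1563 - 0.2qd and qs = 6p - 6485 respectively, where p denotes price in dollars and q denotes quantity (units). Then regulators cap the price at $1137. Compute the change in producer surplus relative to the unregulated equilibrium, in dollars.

-134638

Rearranging demand gives qd = 7815 - 5p. Equilibrium: 7815 - 5p = 6p - 6485, so 14300 = 11p and p* = 1300, q* = 1315.
Since 1137 < 1300, the ceiling is binding.
At p = 1137: qd = 7815 - 5·1137 = 2130 and qs = 6·1137 - 6485 = 337.
Producer surplus without the control is ½ · (1300 - 6485/6) · 1315 = 1729225/12.
With the ceiling, producers sell 337 units at 1137, so PS = ½ · (1137 - 6485/6) · 337 = 113569/12.
Change in producer surplus = 113569/12 - 1729225/12 = -134638.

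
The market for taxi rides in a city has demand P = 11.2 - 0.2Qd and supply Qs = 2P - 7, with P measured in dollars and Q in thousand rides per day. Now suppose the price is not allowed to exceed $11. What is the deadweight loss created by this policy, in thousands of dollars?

Rearranging demand gives Qd = 56 - 5P. Without the control the market clears where 56 - 5P = 2P - 7, i.e. P* = 9 and Q* = 11.
The ceiling of 11 is above the equilibrium price 9, so it is not binding; the market clears at P* = 9, Q* = 11.
Since the control does not bind, no trades are prevented and deadweight loss is zero.

0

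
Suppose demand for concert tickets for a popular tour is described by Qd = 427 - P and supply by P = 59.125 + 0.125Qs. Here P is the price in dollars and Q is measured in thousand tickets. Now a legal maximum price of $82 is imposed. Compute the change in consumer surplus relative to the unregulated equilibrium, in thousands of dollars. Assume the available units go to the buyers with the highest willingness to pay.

-7074

Rearranging supply gives Qs = 8P - 473. In a free market, 427 - P = 8P - 473 gives the equilibrium P* = 100, Q* = 327.
Because the ceiling (82) lies below the market-clearing price, it is binding.
At P = 82: Qd = 427 - 82 = 345 and Qs = 8·82 - 473 = 183.
Consumer surplus without the control is ½ · (427 - 100) · 327 = 53464.5.
With the ceiling, 183 units are sold at 82 (assume they go to the highest-value buyers). The demand price at Q = 183 is 244, so CS = ½ · [(427 - 82) + (244 - 82)] · 183 = 46390.5.
Change in consumer surplus = 46390.5 - 53464.5 = -7074.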